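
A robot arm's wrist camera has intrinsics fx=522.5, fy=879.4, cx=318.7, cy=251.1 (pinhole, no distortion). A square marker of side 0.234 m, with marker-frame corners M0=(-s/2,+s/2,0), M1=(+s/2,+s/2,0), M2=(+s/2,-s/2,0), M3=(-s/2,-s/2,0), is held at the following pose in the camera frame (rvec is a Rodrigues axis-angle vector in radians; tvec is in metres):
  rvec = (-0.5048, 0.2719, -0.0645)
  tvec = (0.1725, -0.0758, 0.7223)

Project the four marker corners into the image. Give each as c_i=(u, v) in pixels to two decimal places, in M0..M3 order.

c0=(363.34, 303.59) c1=(551.88, 267.00) c2=(517.52, 25.07) c3=(357.93, 73.42)

Intrinsics K: fx=522.5, fy=879.4, cx=318.7, cy=251.1
Marker side s = 0.234 m; corners in marker frame (Z=0):
  M0 = (-0.1170, +0.1170, 0)
  M1 = (+0.1170, +0.1170, 0)
  M2 = (+0.1170, -0.1170, 0)
  M3 = (-0.1170, -0.1170, 0)
rvec = (-0.5048, 0.2719, -0.0645), |rvec| = θ = 0.57699 rad = 33.059°
Rodrigues: sinθ=0.54550, 1−cosθ=0.16189; R = I + sinθ·[k]× + (1−cosθ)·[k]×²:
    [+0.96203 -0.00576 +0.27290]
    [-0.12772 +0.87406 +0.46873]
    [-0.24123 -0.48578 +0.84013]
t = (0.1725, -0.0758, 0.7223) m
M0: Pc = R·M0+t = (+0.05927, +0.04141, +0.69369); u = 522.5·(+0.05927)/0.69369 + 318.7 = 363.3423, v = 879.4·(+0.04141)/0.69369 + 251.1 = 303.5949
M1: Pc = R·M1+t = (+0.28438, +0.01152, +0.63724); u = 522.5·(+0.28438)/0.63724 + 318.7 = 551.8775, v = 879.4·(+0.01152)/0.63724 + 251.1 = 266.9996
M2: Pc = R·M2+t = (+0.28573, -0.19301, +0.75091); u = 522.5·(+0.28573)/0.75091 + 318.7 = 517.5177, v = 879.4·(-0.19301)/0.75091 + 251.1 = 25.0656
M3: Pc = R·M3+t = (+0.06062, -0.16312, +0.80736); u = 522.5·(+0.06062)/0.80736 + 318.7 = 357.9298, v = 879.4·(-0.16312)/0.80736 + 251.1 = 73.4236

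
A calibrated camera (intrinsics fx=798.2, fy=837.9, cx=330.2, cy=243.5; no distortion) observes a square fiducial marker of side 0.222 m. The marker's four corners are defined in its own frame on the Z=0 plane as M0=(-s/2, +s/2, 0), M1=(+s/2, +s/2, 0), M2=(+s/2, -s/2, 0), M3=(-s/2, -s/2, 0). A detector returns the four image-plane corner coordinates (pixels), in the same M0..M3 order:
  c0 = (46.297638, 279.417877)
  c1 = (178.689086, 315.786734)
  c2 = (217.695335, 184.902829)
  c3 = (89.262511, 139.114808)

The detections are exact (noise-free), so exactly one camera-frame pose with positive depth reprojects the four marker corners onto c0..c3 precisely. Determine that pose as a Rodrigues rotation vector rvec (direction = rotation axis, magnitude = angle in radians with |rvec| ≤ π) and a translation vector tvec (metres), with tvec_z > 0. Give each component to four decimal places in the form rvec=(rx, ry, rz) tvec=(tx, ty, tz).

rvec=(0.0200, -0.4422, 0.3013) tvec=(-0.3200, -0.0207, 1.3114)

Intrinsics K: fx=798.2, fy=837.9, cx=330.2, cy=243.5
Marker side s = 0.222 m; corners in marker frame (Z=0):
  M0 = (-0.1110, +0.1110, 0)
  M1 = (+0.1110, +0.1110, 0)
  M2 = (+0.1110, -0.1110, 0)
  M3 = (-0.1110, -0.1110, 0)
Detected image corners:
  c0 = (46.297638, 279.417877) px
  c1 = (178.689086, 315.786734) px
  c2 = (217.695335, 184.902829) px
  c3 = (89.262511, 139.114808) px
Planar DLT: solve 8×8 A·h = b for H (H[2,2]=1):
  H  [+630.43246 -188.96124 +135.40756]
  H  [+259.46972 +601.96387 +230.27936]
  H  [+0.32353 -0.03505 +1.00000]
B = K⁻¹H; ‖b₁‖=0.762551, ‖b₂‖=0.762551; λ = 2/(‖b₁‖+‖b₂‖) = 1.311388, sign → tz>0 ⇒ λ=+1.311388
r₁ = λ·B[:,0] = (+0.86024,+0.28280,+0.42427); r₂ = λ·B[:,1] = (-0.29143,+0.95549,-0.04597)
r₃ = r₁×r₂ = (-0.41839,-0.08410,+0.90437); SVD([r₁ r₂ r₃]) → R = UVᵀ:
  R  [+0.86024 -0.29143 -0.41839]
  R  [+0.28280 +0.95549 -0.08410]
  R  [+0.42427 -0.04597 +0.90437]
t = (-0.32003, -0.02069, +1.31139) m
tr R = 2.720095; θ = arccos((tr R − 1)/2) = 0.535433 rad = 30.678°
axis k = ((R−Rᵀ)₃₂, (R−Rᵀ)₁₃, (R−Rᵀ)₂₁) / (2 sinθ) = (+0.037368, -0.825793, +0.562734)
rvec = θ·k = (+0.020008, -0.442157, +0.301306)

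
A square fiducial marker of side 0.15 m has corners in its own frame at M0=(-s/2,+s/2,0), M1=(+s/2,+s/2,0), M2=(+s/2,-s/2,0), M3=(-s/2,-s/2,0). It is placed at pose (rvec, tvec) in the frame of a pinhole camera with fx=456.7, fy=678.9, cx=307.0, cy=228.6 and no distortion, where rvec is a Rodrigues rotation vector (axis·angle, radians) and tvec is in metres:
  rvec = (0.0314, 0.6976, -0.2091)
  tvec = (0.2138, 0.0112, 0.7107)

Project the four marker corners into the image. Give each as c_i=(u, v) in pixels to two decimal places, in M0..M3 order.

c0=(411.52, 316.77) c1=(504.26, 301.73) c2=(481.70, 151.36) c3=(392.55, 185.24)

Intrinsics K: fx=456.7, fy=678.9, cx=307.0, cy=228.6
Marker side s = 0.15 m; corners in marker frame (Z=0):
  M0 = (-0.0750, +0.0750, 0)
  M1 = (+0.0750, +0.0750, 0)
  M2 = (+0.0750, -0.0750, 0)
  M3 = (-0.0750, -0.0750, 0)
rvec = (0.0314, 0.6976, -0.2091), |rvec| = θ = 0.72894 rad = 41.765°
Rodrigues: sinθ=0.66608, 1−cosθ=0.25412; R = I + sinθ·[k]× + (1−cosθ)·[k]×²:
    [+0.74635 +0.20154 +0.63430]
    [-0.18059 +0.97862 -0.09845]
    [-0.64058 -0.04107 +0.76679]
t = (0.2138, 0.0112, 0.7107) m
M0: Pc = R·M0+t = (+0.17294, +0.09814, +0.75566); u = 456.7·(+0.17294)/0.75566 + 307.0 = 411.5193, v = 678.9·(+0.09814)/0.75566 + 228.6 = 316.7712
M1: Pc = R·M1+t = (+0.28489, +0.07105, +0.65958); u = 456.7·(+0.28489)/0.65958 + 307.0 = 504.2634, v = 678.9·(+0.07105)/0.65958 + 228.6 = 301.7336
M2: Pc = R·M2+t = (+0.25466, -0.07574, +0.66574); u = 456.7·(+0.25466)/0.66574 + 307.0 = 481.6990, v = 678.9·(-0.07574)/0.66574 + 228.6 = 151.3616
M3: Pc = R·M3+t = (+0.14271, -0.04865, +0.76182); u = 456.7·(+0.14271)/0.76182 + 307.0 = 392.5508, v = 678.9·(-0.04865)/0.76182 + 228.6 = 185.2438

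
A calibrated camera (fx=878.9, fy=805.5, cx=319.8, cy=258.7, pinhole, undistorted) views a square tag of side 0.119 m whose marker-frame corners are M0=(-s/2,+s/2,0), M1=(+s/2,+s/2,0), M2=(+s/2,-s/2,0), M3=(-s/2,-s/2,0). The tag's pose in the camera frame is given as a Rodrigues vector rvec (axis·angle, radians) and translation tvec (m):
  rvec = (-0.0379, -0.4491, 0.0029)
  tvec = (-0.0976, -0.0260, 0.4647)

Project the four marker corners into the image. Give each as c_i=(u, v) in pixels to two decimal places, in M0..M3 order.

c0=(16.13, 319.19) c1=(241.20, 314.99) c2=(240.73, 120.09) c3=(17.87, 101.43)

Intrinsics K: fx=878.9, fy=805.5, cx=319.8, cy=258.7
Marker side s = 0.119 m; corners in marker frame (Z=0):
  M0 = (-0.0595, +0.0595, 0)
  M1 = (+0.0595, +0.0595, 0)
  M2 = (+0.0595, -0.0595, 0)
  M3 = (-0.0595, -0.0595, 0)
rvec = (-0.0379, -0.4491, 0.0029), |rvec| = θ = 0.45071 rad = 25.824°
Rodrigues: sinθ=0.43560, 1−cosθ=0.09986; R = I + sinθ·[k]× + (1−cosθ)·[k]×²:
    [+0.90085 +0.00556 -0.43410]
    [+0.01117 +0.99929 +0.03599]
    [+0.43399 -0.03727 +0.90014]
t = (-0.0976, -0.0260, 0.4647) m
M0: Pc = R·M0+t = (-0.15087, +0.03279, +0.43666); u = 878.9·(-0.15087)/0.43666 + 319.8 = 16.1334, v = 805.5·(+0.03279)/0.43666 + 258.7 = 319.1930
M1: Pc = R·M1+t = (-0.04367, +0.03412, +0.48831); u = 878.9·(-0.04367)/0.48831 + 319.8 = 241.2010, v = 805.5·(+0.03412)/0.48831 + 258.7 = 314.9877
M2: Pc = R·M2+t = (-0.04433, -0.08479, +0.49274); u = 878.9·(-0.04433)/0.49274 + 319.8 = 240.7273, v = 805.5·(-0.08479)/0.49274 + 258.7 = 120.0857
M3: Pc = R·M3+t = (-0.15153, -0.08612, +0.44109); u = 878.9·(-0.15153)/0.44109 + 319.8 = 17.8673, v = 805.5·(-0.08612)/0.44109 + 258.7 = 101.4287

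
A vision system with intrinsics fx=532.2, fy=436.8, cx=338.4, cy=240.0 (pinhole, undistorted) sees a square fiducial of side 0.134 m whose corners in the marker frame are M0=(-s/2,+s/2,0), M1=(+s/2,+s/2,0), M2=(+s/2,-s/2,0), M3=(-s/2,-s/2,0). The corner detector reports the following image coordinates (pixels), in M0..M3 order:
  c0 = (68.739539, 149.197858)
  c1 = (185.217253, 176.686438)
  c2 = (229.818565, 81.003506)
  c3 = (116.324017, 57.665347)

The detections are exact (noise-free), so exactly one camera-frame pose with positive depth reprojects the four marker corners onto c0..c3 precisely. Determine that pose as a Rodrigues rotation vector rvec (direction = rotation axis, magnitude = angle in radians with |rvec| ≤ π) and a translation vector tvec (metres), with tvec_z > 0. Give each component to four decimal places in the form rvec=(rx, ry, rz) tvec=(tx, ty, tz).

Intrinsics K: fx=532.2, fy=436.8, cx=338.4, cy=240.0
Marker side s = 0.134 m; corners in marker frame (Z=0):
  M0 = (-0.0670, +0.0670, 0)
  M1 = (+0.0670, +0.0670, 0)
  M2 = (+0.0670, -0.0670, 0)
  M3 = (-0.0670, -0.0670, 0)
Detected image corners:
  c0 = (68.739539, 149.197858) px
  c1 = (185.217253, 176.686438) px
  c2 = (229.818565, 81.003506) px
  c3 = (116.324017, 57.665347) px
Planar DLT: solve 8×8 A·h = b for H (H[2,2]=1):
  H  [+820.22904 -388.30532 +149.51228]
  H  [+160.19543 +664.13367 +115.00194]
  H  [-0.25100 -0.29423 +1.00000]
B = K⁻¹H; ‖b₁‖=1.791767, ‖b₂‖=1.791767; λ = 2/(‖b₁‖+‖b₂‖) = 0.558108, sign → tz>0 ⇒ λ=+0.558108
r₁ = λ·B[:,0] = (+0.94923,+0.28166,-0.14009); r₂ = λ·B[:,1] = (-0.30280,+0.93880,-0.16421)
r₃ = r₁×r₂ = (+0.08526,+0.19829,+0.97643); SVD([r₁ r₂ r₃]) → R = UVᵀ:
  R  [+0.94923 -0.30280 +0.08526]
  R  [+0.28166 +0.93880 +0.19829]
  R  [-0.14009 -0.16421 +0.97643]
t = (-0.19808, -0.15971, +0.55811) m
tr R = 2.864464; θ = arccos((tr R − 1)/2) = 0.370264 rad = 21.215°
axis k = ((R−Rᵀ)₃₂, (R−Rᵀ)₁₃, (R−Rᵀ)₂₁) / (2 sinθ) = (-0.500885, +0.311379, +0.807563)
rvec = θ·k = (-0.185460, +0.115292, +0.299011)

rvec=(-0.1855, 0.1153, 0.2990) tvec=(-0.1981, -0.1597, 0.5581)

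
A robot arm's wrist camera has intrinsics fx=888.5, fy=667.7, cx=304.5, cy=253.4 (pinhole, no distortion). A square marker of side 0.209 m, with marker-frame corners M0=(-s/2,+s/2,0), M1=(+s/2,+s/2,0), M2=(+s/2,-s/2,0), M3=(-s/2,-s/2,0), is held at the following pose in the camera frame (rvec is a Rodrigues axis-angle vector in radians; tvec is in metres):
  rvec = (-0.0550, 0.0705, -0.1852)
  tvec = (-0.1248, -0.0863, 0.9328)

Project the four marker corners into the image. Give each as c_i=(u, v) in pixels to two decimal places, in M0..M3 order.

c0=(106.23, 278.93) c1=(301.28, 251.10) c2=(265.09, 104.25) c3=(73.19, 133.81)

Intrinsics K: fx=888.5, fy=667.7, cx=304.5, cy=253.4
Marker side s = 0.209 m; corners in marker frame (Z=0):
  M0 = (-0.1045, +0.1045, 0)
  M1 = (+0.1045, +0.1045, 0)
  M2 = (+0.1045, -0.1045, 0)
  M3 = (-0.1045, -0.1045, 0)
rvec = (-0.0550, 0.0705, -0.1852), |rvec| = θ = 0.20566 rad = 11.783°
Rodrigues: sinθ=0.20421, 1−cosθ=0.02107; R = I + sinθ·[k]× + (1−cosθ)·[k]×²:
    [+0.98043 +0.18197 +0.07508]
    [-0.18583 +0.98140 +0.04811]
    [-0.06493 -0.06112 +0.99602]
t = (-0.1248, -0.0863, 0.9328) m
M0: Pc = R·M0+t = (-0.20824, +0.03568, +0.93320); u = 888.5·(-0.20824)/0.93320 + 304.5 = 106.2342, v = 667.7·(+0.03568)/0.93320 + 253.4 = 278.9259
M1: Pc = R·M1+t = (-0.00333, -0.00316, +0.91963); u = 888.5·(-0.00333)/0.91963 + 304.5 = 301.2835, v = 667.7·(-0.00316)/0.91963 + 253.4 = 251.1039
M2: Pc = R·M2+t = (-0.04136, -0.20828, +0.93240); u = 888.5·(-0.04136)/0.93240 + 304.5 = 265.0874, v = 667.7·(-0.20828)/0.93240 + 253.4 = 104.2521
M3: Pc = R·M3+t = (-0.24627, -0.16944, +0.94597); u = 888.5·(-0.24627)/0.94597 + 304.5 = 73.1913, v = 667.7·(-0.16944)/0.94597 + 253.4 = 133.8051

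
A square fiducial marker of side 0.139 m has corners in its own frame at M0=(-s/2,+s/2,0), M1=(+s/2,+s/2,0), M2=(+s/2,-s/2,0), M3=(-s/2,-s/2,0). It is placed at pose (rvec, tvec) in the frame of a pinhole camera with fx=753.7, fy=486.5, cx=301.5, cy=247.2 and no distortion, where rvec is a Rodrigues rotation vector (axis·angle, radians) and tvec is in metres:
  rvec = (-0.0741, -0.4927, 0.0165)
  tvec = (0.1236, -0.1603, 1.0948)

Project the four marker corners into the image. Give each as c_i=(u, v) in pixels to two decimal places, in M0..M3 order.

c0=(346.09, 204.23) c1=(425.71, 208.77) c2=(424.38, 149.60) c3=(345.45, 141.47)

Intrinsics K: fx=753.7, fy=486.5, cx=301.5, cy=247.2
Marker side s = 0.139 m; corners in marker frame (Z=0):
  M0 = (-0.0695, +0.0695, 0)
  M1 = (+0.0695, +0.0695, 0)
  M2 = (+0.0695, -0.0695, 0)
  M3 = (-0.0695, -0.0695, 0)
rvec = (-0.0741, -0.4927, 0.0165), |rvec| = θ = 0.49851 rad = 28.563°
Rodrigues: sinθ=0.47812, 1−cosθ=0.12171; R = I + sinθ·[k]× + (1−cosθ)·[k]×²:
    [+0.88098 +0.00205 -0.47314]
    [+0.03370 +0.99718 +0.06709]
    [+0.47195 -0.07505 +0.87843]
t = (0.1236, -0.1603, 1.0948) m
M0: Pc = R·M0+t = (+0.06251, -0.09334, +1.05678); u = 753.7·(+0.06251)/1.05678 + 301.5 = 346.0854, v = 486.5·(-0.09334)/1.05678 + 247.2 = 204.2307
M1: Pc = R·M1+t = (+0.18497, -0.08865, +1.12238); u = 753.7·(+0.18497)/1.12238 + 301.5 = 425.7112, v = 486.5·(-0.08865)/1.12238 + 247.2 = 208.7729
M2: Pc = R·M2+t = (+0.18469, -0.22726, +1.13282); u = 753.7·(+0.18469)/1.13282 + 301.5 = 424.3774, v = 486.5·(-0.22726)/1.13282 + 247.2 = 149.6002
M3: Pc = R·M3+t = (+0.06223, -0.23195, +1.06722); u = 753.7·(+0.06223)/1.06722 + 301.5 = 345.4479, v = 486.5·(-0.23195)/1.06722 + 247.2 = 141.4652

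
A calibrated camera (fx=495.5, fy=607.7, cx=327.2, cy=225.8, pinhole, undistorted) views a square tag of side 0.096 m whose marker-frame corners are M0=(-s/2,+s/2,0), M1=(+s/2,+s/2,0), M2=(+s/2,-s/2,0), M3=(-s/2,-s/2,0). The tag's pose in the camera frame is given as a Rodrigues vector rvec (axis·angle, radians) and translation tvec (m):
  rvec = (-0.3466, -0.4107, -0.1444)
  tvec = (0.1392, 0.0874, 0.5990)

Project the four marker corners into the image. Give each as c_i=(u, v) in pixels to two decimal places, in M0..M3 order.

c0=(419.81, 371.46) c1=(485.14, 355.34) c2=(462.45, 263.65) c3=(398.77, 272.84)

Intrinsics K: fx=495.5, fy=607.7, cx=327.2, cy=225.8
Marker side s = 0.096 m; corners in marker frame (Z=0):
  M0 = (-0.0480, +0.0480, 0)
  M1 = (+0.0480, +0.0480, 0)
  M2 = (+0.0480, -0.0480, 0)
  M3 = (-0.0480, -0.0480, 0)
rvec = (-0.3466, -0.4107, -0.1444), |rvec| = θ = 0.55647 rad = 31.883°
Rodrigues: sinθ=0.52819, 1−cosθ=0.15087; R = I + sinθ·[k]× + (1−cosθ)·[k]×²:
    [+0.90766 +0.20642 -0.36544]
    [-0.06771 +0.93131 +0.35788]
    [+0.41422 -0.30009 +0.85929]
t = (0.1392, 0.0874, 0.5990) m
M0: Pc = R·M0+t = (+0.10554, +0.13535, +0.56471); u = 495.5·(+0.10554)/0.56471 + 327.2 = 419.8051, v = 607.7·(+0.13535)/0.56471 + 225.8 = 371.4559
M1: Pc = R·M1+t = (+0.19268, +0.12885, +0.60448); u = 495.5·(+0.19268)/0.60448 + 327.2 = 485.1392, v = 607.7·(+0.12885)/0.60448 + 225.8 = 355.3398
M2: Pc = R·M2+t = (+0.17286, +0.03945, +0.63329); u = 495.5·(+0.17286)/0.63329 + 327.2 = 462.4497, v = 607.7·(+0.03945)/0.63329 + 225.8 = 263.6535
M3: Pc = R·M3+t = (+0.08572, +0.04595, +0.59352); u = 495.5·(+0.08572)/0.59352 + 327.2 = 398.7667, v = 607.7·(+0.04595)/0.59352 + 225.8 = 272.8446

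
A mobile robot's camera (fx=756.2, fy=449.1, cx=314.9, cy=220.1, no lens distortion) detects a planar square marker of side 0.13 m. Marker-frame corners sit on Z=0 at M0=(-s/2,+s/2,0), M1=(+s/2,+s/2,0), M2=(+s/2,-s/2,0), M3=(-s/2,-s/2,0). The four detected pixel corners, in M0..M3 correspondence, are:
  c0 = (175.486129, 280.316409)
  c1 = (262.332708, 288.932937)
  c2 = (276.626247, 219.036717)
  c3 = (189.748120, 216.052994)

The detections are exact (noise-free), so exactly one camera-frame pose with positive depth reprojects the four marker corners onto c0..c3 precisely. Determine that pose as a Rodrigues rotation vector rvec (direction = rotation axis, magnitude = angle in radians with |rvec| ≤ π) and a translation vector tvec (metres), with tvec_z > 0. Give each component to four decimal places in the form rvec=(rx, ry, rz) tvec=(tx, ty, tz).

Intrinsics K: fx=756.2, fy=449.1, cx=314.9, cy=220.1
Marker side s = 0.13 m; corners in marker frame (Z=0):
  M0 = (-0.0650, +0.0650, 0)
  M1 = (+0.0650, +0.0650, 0)
  M2 = (+0.0650, -0.0650, 0)
  M3 = (-0.0650, -0.0650, 0)
Detected image corners:
  c0 = (175.486129, 280.316409) px
  c1 = (262.332708, 288.932937) px
  c2 = (276.626247, 219.036717) px
  c3 = (189.748120, 216.052994) px
Planar DLT: solve 8×8 A·h = b for H (H[2,2]=1):
  H  [+524.15232 -132.86537 +224.29699]
  H  [-115.49892 +489.50796 +250.74244]
  H  [-0.63712 -0.10193 +1.00000]
B = K⁻¹H; ‖b₁‖=1.152211, ‖b₂‖=1.152211; λ = 2/(‖b₁‖+‖b₂‖) = 0.867897, sign → tz>0 ⇒ λ=+0.867897
r₁ = λ·B[:,0] = (+0.83184,+0.04779,-0.55296); r₂ = λ·B[:,1] = (-0.11565,+0.98934,-0.08847)
r₃ = r₁×r₂ = (+0.54284,+0.13754,+0.82850); SVD([r₁ r₂ r₃]) → R = UVᵀ:
  R  [+0.83184 -0.11565 +0.54284]
  R  [+0.04779 +0.98934 +0.13754]
  R  [-0.55296 -0.08847 +0.82850]
t = (-0.10399, +0.05922, +0.86790) m
tr R = 2.649681; θ = arccos((tr R − 1)/2) = 0.600876 rad = 34.428°
axis k = ((R−Rᵀ)₃₂, (R−Rᵀ)₁₃, (R−Rᵀ)₂₁) / (2 sinθ) = (-0.199876, +0.969100, +0.144549)
rvec = θ·k = (-0.120100, +0.582309, +0.086856)

rvec=(-0.1201, 0.5823, 0.0869) tvec=(-0.1040, 0.0592, 0.8679)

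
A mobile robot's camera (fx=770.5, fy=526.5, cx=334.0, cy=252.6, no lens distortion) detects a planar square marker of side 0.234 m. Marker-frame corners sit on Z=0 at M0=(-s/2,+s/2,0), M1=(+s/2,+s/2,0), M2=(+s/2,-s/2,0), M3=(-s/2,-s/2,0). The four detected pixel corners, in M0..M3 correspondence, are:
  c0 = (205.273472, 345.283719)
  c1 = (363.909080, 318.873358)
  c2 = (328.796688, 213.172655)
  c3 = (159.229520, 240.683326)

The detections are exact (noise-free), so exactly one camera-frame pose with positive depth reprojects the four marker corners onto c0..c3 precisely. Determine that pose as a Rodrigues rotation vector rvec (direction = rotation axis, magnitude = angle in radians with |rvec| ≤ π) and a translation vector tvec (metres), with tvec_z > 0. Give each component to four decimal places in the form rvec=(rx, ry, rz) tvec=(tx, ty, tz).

rvec=(0.2981, -0.0638, -0.2291) tvec=(-0.0957, 0.0582, 1.0720)

Intrinsics K: fx=770.5, fy=526.5, cx=334.0, cy=252.6
Marker side s = 0.234 m; corners in marker frame (Z=0):
  M0 = (-0.1170, +0.1170, 0)
  M1 = (+0.1170, +0.1170, 0)
  M2 = (+0.1170, -0.1170, 0)
  M3 = (-0.1170, -0.1170, 0)
Detected image corners:
  c0 = (205.273472, 345.283719) px
  c1 = (363.909080, 318.873358) px
  c2 = (328.796688, 213.172655) px
  c3 = (159.229520, 240.683326) px
Planar DLT: solve 8×8 A·h = b for H (H[2,2]=1):
  H  [+707.55497 +246.84177 +265.21759]
  H  [-107.70822 +527.09954 +281.17203]
  H  [+0.02659 +0.27810 +1.00000]
B = K⁻¹H; ‖b₁‖=0.932840, ‖b₂‖=0.932840; λ = 2/(‖b₁‖+‖b₂‖) = 1.071995, sign → tz>0 ⇒ λ=+1.071995
r₁ = λ·B[:,0] = (+0.97206,-0.23298,+0.02850); r₂ = λ·B[:,1] = (+0.21420,+0.93018,+0.29813)
r₃ = r₁×r₂ = (-0.09597,-0.28369,+0.95410); SVD([r₁ r₂ r₃]) → R = UVᵀ:
  R  [+0.97206 +0.21420 -0.09597]
  R  [-0.23298 +0.93018 -0.28369]
  R  [+0.02850 +0.29813 +0.95410]
t = (-0.09570, +0.05817, +1.07199) m
tr R = 2.856349; θ = arccos((tr R − 1)/2) = 0.381320 rad = 21.848°
axis k = ((R−Rᵀ)₃₂, (R−Rᵀ)₁₃, (R−Rᵀ)₂₁) / (2 sinθ) = (+0.781708, -0.167231, -0.600805)
rvec = θ·k = (+0.298081, -0.063769, -0.229099)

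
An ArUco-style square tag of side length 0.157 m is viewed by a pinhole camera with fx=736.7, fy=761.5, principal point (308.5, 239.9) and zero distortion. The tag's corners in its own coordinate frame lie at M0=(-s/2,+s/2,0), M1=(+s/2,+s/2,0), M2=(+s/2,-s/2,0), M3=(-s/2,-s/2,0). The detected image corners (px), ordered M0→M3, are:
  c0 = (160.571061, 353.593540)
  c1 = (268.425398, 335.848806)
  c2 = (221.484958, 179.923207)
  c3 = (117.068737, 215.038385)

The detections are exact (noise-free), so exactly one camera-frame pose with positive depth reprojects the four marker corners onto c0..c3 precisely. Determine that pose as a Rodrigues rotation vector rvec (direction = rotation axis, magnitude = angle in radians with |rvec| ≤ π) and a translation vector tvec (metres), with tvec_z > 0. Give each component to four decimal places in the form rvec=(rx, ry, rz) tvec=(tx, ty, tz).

Intrinsics K: fx=736.7, fy=761.5, cx=308.5, cy=239.9
Marker side s = 0.157 m; corners in marker frame (Z=0):
  M0 = (-0.0785, +0.0785, 0)
  M1 = (+0.0785, +0.0785, 0)
  M2 = (+0.0785, -0.0785, 0)
  M3 = (-0.0785, -0.0785, 0)
Detected image corners:
  c0 = (160.571061, 353.593540) px
  c1 = (268.425398, 335.848806) px
  c2 = (221.484958, 179.923207) px
  c3 = (117.068737, 215.038385) px
Planar DLT: solve 8×8 A·h = b for H (H[2,2]=1):
  H  [+535.56539 +307.69571 +189.02402]
  H  [-366.45006 +963.32344 +272.47192]
  H  [-0.73244 +0.10574 +1.00000]
B = K⁻¹H; ‖b₁‖=1.291408, ‖b₂‖=1.291408; λ = 2/(‖b₁‖+‖b₂‖) = 0.774348, sign → tz>0 ⇒ λ=+0.774348
r₁ = λ·B[:,0] = (+0.80044,-0.19396,-0.56716); r₂ = λ·B[:,1] = (+0.28913,+0.95378,+0.08188)
r₃ = r₁×r₂ = (+0.52507,-0.22953,+0.81952); SVD([r₁ r₂ r₃]) → R = UVᵀ:
  R  [+0.80044 +0.28913 +0.52507]
  R  [-0.19396 +0.95378 -0.22953]
  R  [-0.56716 +0.08188 +0.81952]
t = (-0.12558, +0.03312, +0.77435) m
tr R = 2.573745; θ = arccos((tr R − 1)/2) = 0.665071 rad = 38.106°
axis k = ((R−Rᵀ)₃₂, (R−Rᵀ)₁₃, (R−Rᵀ)₂₁) / (2 sinθ) = (+0.252311, +0.884952, -0.391407)
rvec = θ·k = (+0.167805, +0.588556, -0.260314)

rvec=(0.1678, 0.5886, -0.2603) tvec=(-0.1256, 0.0331, 0.7743)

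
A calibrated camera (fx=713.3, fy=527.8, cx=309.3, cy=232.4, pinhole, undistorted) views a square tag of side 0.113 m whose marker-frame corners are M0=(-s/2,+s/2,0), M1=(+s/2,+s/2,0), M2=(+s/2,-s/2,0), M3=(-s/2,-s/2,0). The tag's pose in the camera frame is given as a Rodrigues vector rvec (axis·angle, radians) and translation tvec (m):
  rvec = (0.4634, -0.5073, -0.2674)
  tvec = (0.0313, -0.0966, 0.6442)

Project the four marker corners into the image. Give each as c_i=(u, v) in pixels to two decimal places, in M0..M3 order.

Intrinsics K: fx=713.3, fy=527.8, cx=309.3, cy=232.4
Marker side s = 0.113 m; corners in marker frame (Z=0):
  M0 = (-0.0565, +0.0565, 0)
  M1 = (+0.0565, +0.0565, 0)
  M2 = (+0.0565, -0.0565, 0)
  M3 = (-0.0565, -0.0565, 0)
rvec = (0.4634, -0.5073, -0.2674), |rvec| = θ = 0.73729 rad = 42.244°
Rodrigues: sinθ=0.67228, 1−cosθ=0.25971; R = I + sinθ·[k]× + (1−cosθ)·[k]×²:
    [+0.84289 +0.13151 -0.52177]
    [-0.35614 +0.86325 -0.35773]
    [+0.40337 +0.48735 +0.77445]
t = (0.0313, -0.0966, 0.6442) m
M0: Pc = R·M0+t = (-0.00889, -0.02770, +0.64894); u = 713.3·(-0.00889)/0.64894 + 309.3 = 299.5254, v = 527.8·(-0.02770)/0.64894 + 232.4 = 209.8670
M1: Pc = R·M1+t = (+0.08635, -0.06795, +0.69453); u = 713.3·(+0.08635)/0.69453 + 309.3 = 397.9878, v = 527.8·(-0.06795)/0.69453 + 232.4 = 180.7632
M2: Pc = R·M2+t = (+0.07149, -0.16550, +0.63946); u = 713.3·(+0.07149)/0.63946 + 309.3 = 389.0488, v = 527.8·(-0.16550)/0.63946 + 232.4 = 95.8020
M3: Pc = R·M3+t = (-0.02375, -0.12525, +0.59387); u = 713.3·(-0.02375)/0.59387 + 309.3 = 280.7698, v = 527.8·(-0.12525)/0.59387 + 232.4 = 121.0837

c0=(299.53, 209.87) c1=(397.99, 180.76) c2=(389.05, 95.80) c3=(280.77, 121.08)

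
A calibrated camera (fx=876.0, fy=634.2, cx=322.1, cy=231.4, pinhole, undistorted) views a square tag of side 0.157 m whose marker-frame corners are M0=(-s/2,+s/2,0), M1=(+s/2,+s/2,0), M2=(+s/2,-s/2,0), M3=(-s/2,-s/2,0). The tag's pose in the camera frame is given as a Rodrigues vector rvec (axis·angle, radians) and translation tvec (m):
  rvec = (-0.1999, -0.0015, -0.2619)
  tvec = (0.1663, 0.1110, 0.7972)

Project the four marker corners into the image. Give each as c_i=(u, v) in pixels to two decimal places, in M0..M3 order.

Intrinsics K: fx=876.0, fy=634.2, cx=322.1, cy=231.4
Marker side s = 0.157 m; corners in marker frame (Z=0):
  M0 = (-0.0785, +0.0785, 0)
  M1 = (+0.0785, +0.0785, 0)
  M2 = (+0.0785, -0.0785, 0)
  M3 = (-0.0785, -0.0785, 0)
rvec = (-0.1999, -0.0015, -0.2619), |rvec| = θ = 0.32948 rad = 18.878°
Rodrigues: sinθ=0.32355, 1−cosθ=0.05379; R = I + sinθ·[k]× + (1−cosθ)·[k]×²:
    [+0.96601 +0.25734 +0.02447]
    [-0.25704 +0.94621 +0.19650]
    [+0.02741 -0.19611 +0.98020]
t = (0.1663, 0.1110, 0.7972) m
M0: Pc = R·M0+t = (+0.11067, +0.20546, +0.77965); u = 876.0·(+0.11067)/0.77965 + 322.1 = 446.4449, v = 634.2·(+0.20546)/0.77965 + 231.4 = 398.5252
M1: Pc = R·M1+t = (+0.26233, +0.16510, +0.78396); u = 876.0·(+0.26233)/0.78396 + 322.1 = 615.2327, v = 634.2·(+0.16510)/0.78396 + 231.4 = 364.9615
M2: Pc = R·M2+t = (+0.22193, +0.01654, +0.81475); u = 876.0·(+0.22193)/0.81475 + 322.1 = 560.7161, v = 634.2·(+0.01654)/0.81475 + 231.4 = 244.2784
M3: Pc = R·M3+t = (+0.07027, +0.05690, +0.81044); u = 876.0·(+0.07027)/0.81044 + 322.1 = 398.0512, v = 634.2·(+0.05690)/0.81044 + 231.4 = 275.9261

c0=(446.44, 398.53) c1=(615.23, 364.96) c2=(560.72, 244.28) c3=(398.05, 275.93)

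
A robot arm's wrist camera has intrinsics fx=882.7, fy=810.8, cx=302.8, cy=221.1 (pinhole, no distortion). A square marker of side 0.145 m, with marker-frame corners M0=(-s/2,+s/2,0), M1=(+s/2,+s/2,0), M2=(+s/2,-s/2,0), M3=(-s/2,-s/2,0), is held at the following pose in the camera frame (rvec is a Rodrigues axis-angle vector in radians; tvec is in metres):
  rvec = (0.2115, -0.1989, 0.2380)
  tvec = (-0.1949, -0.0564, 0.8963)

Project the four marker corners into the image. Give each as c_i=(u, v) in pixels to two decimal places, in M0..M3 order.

c0=(23.96, 218.49) c1=(165.26, 245.47) c2=(197.25, 121.95) c3=(52.80, 89.62)

Intrinsics K: fx=882.7, fy=810.8, cx=302.8, cy=221.1
Marker side s = 0.145 m; corners in marker frame (Z=0):
  M0 = (-0.0725, +0.0725, 0)
  M1 = (+0.0725, +0.0725, 0)
  M2 = (+0.0725, -0.0725, 0)
  M3 = (-0.0725, -0.0725, 0)
rvec = (0.2115, -0.1989, 0.2380), |rvec| = θ = 0.37542 rad = 21.510°
Rodrigues: sinθ=0.36666, 1−cosθ=0.06964; R = I + sinθ·[k]× + (1−cosθ)·[k]×²:
    [+0.95246 -0.25324 -0.16939]
    [+0.21166 +0.94990 -0.22996]
    [+0.21914 +0.18317 +0.95835]
t = (-0.1949, -0.0564, 0.8963) m
M0: Pc = R·M0+t = (-0.28231, -0.00288, +0.89369); u = 882.7·(-0.28231)/0.89369 + 302.8 = 23.9596, v = 810.8·(-0.00288)/0.89369 + 221.1 = 218.4895
M1: Pc = R·M1+t = (-0.14421, +0.02781, +0.92547); u = 882.7·(-0.14421)/0.92547 + 302.8 = 165.2577, v = 810.8·(+0.02781)/0.92547 + 221.1 = 245.4673
M2: Pc = R·M2+t = (-0.10749, -0.10992, +0.89891); u = 882.7·(-0.10749)/0.89891 + 302.8 = 197.2510, v = 810.8·(-0.10992)/0.89891 + 221.1 = 121.9515
M3: Pc = R·M3+t = (-0.24559, -0.14061, +0.86713); u = 882.7·(-0.24559)/0.86713 + 302.8 = 52.7972, v = 810.8·(-0.14061)/0.86713 + 221.1 = 89.6214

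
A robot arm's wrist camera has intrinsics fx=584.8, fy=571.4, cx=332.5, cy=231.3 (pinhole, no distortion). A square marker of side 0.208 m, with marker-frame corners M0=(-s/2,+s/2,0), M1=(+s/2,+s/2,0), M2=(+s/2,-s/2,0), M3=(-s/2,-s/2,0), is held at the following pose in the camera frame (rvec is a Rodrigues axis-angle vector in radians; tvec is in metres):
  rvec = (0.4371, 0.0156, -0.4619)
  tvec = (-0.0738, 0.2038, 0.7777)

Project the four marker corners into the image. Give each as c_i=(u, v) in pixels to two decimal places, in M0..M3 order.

Intrinsics K: fx=584.8, fy=571.4, cx=332.5, cy=231.3
Marker side s = 0.208 m; corners in marker frame (Z=0):
  M0 = (-0.1040, +0.1040, 0)
  M1 = (+0.1040, +0.1040, 0)
  M2 = (+0.1040, -0.1040, 0)
  M3 = (-0.1040, -0.1040, 0)
rvec = (0.4371, 0.0156, -0.4619), |rvec| = θ = 0.63612 rad = 36.447°
Rodrigues: sinθ=0.59408, 1−cosθ=0.19559; R = I + sinθ·[k]× + (1−cosθ)·[k]×²:
    [+0.89676 +0.43467 -0.08302]
    [-0.42808 +0.80452 -0.41169]
    [-0.11216 +0.40473 +0.90753]
t = (-0.0738, 0.2038, 0.7777) m
M0: Pc = R·M0+t = (-0.12186, +0.33199, +0.83146); u = 584.8·(-0.12186)/0.83146 + 332.5 = 246.7926, v = 571.4·(+0.33199)/0.83146 + 231.3 = 459.4531
M1: Pc = R·M1+t = (+0.06467, +0.24295, +0.80813); u = 584.8·(+0.06467)/0.80813 + 332.5 = 379.2970, v = 571.4·(+0.24295)/0.80813 + 231.3 = 403.0822
M2: Pc = R·M2+t = (-0.02574, +0.07561, +0.72394); u = 584.8·(-0.02574)/0.72394 + 332.5 = 311.7049, v = 571.4·(+0.07561)/0.72394 + 231.3 = 290.9777
M3: Pc = R·M3+t = (-0.21227, +0.16465, +0.74727); u = 584.8·(-0.21227)/0.74727 + 332.5 = 166.3834, v = 571.4·(+0.16465)/0.74727 + 231.3 = 357.1988

c0=(246.79, 459.45) c1=(379.30, 403.08) c2=(311.70, 290.98) c3=(166.38, 357.20)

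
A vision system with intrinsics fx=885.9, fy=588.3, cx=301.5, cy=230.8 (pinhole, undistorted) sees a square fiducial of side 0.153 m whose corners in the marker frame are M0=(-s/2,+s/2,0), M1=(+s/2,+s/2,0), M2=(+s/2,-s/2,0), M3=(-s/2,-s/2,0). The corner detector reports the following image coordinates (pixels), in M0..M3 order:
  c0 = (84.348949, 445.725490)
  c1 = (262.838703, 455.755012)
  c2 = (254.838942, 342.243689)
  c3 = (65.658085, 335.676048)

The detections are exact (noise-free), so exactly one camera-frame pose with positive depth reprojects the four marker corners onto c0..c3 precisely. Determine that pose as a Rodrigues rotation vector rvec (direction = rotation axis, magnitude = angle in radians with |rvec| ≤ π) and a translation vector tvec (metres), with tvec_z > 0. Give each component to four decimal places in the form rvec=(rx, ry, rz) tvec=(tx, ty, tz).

rvec=(0.2871, 0.1670, -0.0039) tvec=(-0.1089, 0.1998, 0.7093)

Intrinsics K: fx=885.9, fy=588.3, cx=301.5, cy=230.8
Marker side s = 0.153 m; corners in marker frame (Z=0):
  M0 = (-0.0765, +0.0765, 0)
  M1 = (+0.0765, +0.0765, 0)
  M2 = (+0.0765, -0.0765, 0)
  M3 = (-0.0765, -0.0765, 0)
Detected image corners:
  c0 = (84.348949, 445.725490) px
  c1 = (262.838703, 455.755012) px
  c2 = (254.838942, 342.243689) px
  c3 = (65.658085, 335.676048) px
Planar DLT: solve 8×8 A·h = b for H (H[2,2]=1):
  H  [+1161.76976 +154.10133 +165.49321]
  H  [-36.97893 +887.12084 +396.47360]
  H  [-0.23189 +0.39694 +1.00000]
B = K⁻¹H; ‖b₁‖=1.409806, ‖b₂‖=1.409806; λ = 2/(‖b₁‖+‖b₂‖) = 0.709317, sign → tz>0 ⇒ λ=+0.709317
r₁ = λ·B[:,0] = (+0.98618,+0.01994,-0.16448); r₂ = λ·B[:,1] = (+0.02756,+0.95915,+0.28155)
r₃ = r₁×r₂ = (+0.16338,-0.28220,+0.94534); SVD([r₁ r₂ r₃]) → R = UVᵀ:
  R  [+0.98618 +0.02756 +0.16338]
  R  [+0.01994 +0.95915 -0.28220]
  R  [-0.16448 +0.28155 +0.94534]
t = (-0.10890, +0.19975, +0.70932) m
tr R = 2.890670; θ = arccos((tr R − 1)/2) = 0.332176 rad = 19.032°
axis k = ((R−Rᵀ)₃₂, (R−Rᵀ)₁₃, (R−Rᵀ)₂₁) / (2 sinθ) = (+0.864382, +0.502701, -0.011682)
rvec = θ·k = (+0.287127, +0.166985, -0.003881)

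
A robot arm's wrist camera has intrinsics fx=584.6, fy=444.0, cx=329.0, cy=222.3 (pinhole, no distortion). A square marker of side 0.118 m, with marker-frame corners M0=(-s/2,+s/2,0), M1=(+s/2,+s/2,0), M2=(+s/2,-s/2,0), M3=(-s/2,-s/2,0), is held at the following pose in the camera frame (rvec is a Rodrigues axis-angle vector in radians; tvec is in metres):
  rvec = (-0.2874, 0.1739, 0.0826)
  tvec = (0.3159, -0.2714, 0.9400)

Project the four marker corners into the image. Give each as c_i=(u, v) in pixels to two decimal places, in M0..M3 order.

c0=(486.48, 118.57) c1=(564.35, 119.36) c2=(564.00, 69.92) c3=(488.74, 70.26)

Intrinsics K: fx=584.6, fy=444.0, cx=329.0, cy=222.3
Marker side s = 0.118 m; corners in marker frame (Z=0):
  M0 = (-0.0590, +0.0590, 0)
  M1 = (+0.0590, +0.0590, 0)
  M2 = (+0.0590, -0.0590, 0)
  M3 = (-0.0590, -0.0590, 0)
rvec = (-0.2874, 0.1739, 0.0826), |rvec| = θ = 0.34592 rad = 19.820°
Rodrigues: sinθ=0.33907, 1−cosθ=0.05924; R = I + sinθ·[k]× + (1−cosθ)·[k]×²:
    [+0.98165 -0.10570 +0.15870]
    [+0.05622 +0.95573 +0.28881]
    [-0.18220 -0.27459 +0.94414]
t = (0.3159, -0.2714, 0.9400) m
M0: Pc = R·M0+t = (+0.25175, -0.21833, +0.93455); u = 584.6·(+0.25175)/0.93455 + 329.0 = 486.4778, v = 444.0·(-0.21833)/0.93455 + 222.3 = 118.5730
M1: Pc = R·M1+t = (+0.36758, -0.21169, +0.91305); u = 584.6·(+0.36758)/0.91305 + 329.0 = 564.3519, v = 444.0·(-0.21169)/0.91305 + 222.3 = 119.3565
M2: Pc = R·M2+t = (+0.38005, -0.32447, +0.94545); u = 584.6·(+0.38005)/0.94545 + 329.0 = 563.9985, v = 444.0·(-0.32447)/0.94545 + 222.3 = 69.9227
M3: Pc = R·M3+t = (+0.26422, -0.33111, +0.96695); u = 584.6·(+0.26422)/0.96695 + 329.0 = 488.7418, v = 444.0·(-0.33111)/0.96695 + 222.3 = 70.2646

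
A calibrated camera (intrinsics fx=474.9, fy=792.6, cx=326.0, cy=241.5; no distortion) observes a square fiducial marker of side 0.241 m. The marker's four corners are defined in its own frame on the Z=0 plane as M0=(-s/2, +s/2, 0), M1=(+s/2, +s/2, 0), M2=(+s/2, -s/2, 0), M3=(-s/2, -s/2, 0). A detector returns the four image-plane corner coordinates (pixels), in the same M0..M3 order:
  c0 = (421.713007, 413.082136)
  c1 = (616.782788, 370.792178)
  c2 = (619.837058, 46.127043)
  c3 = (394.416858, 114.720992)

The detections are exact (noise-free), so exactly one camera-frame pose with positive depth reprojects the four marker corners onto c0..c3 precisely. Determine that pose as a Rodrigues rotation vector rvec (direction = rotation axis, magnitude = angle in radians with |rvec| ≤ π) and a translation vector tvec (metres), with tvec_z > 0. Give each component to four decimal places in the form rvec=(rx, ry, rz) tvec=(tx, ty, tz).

rvec=(0.3665, 0.1060, -0.1847) tvec=(0.2194, 0.0050, 0.5644)

Intrinsics K: fx=474.9, fy=792.6, cx=326.0, cy=241.5
Marker side s = 0.241 m; corners in marker frame (Z=0):
  M0 = (-0.1205, +0.1205, 0)
  M1 = (+0.1205, +0.1205, 0)
  M2 = (+0.1205, -0.1205, 0)
  M3 = (-0.1205, -0.1205, 0)
Detected image corners:
  c0 = (421.713007, 413.082136) px
  c1 = (616.782788, 370.792178) px
  c2 = (619.837058, 46.127043) px
  c3 = (394.416858, 114.720992) px
Planar DLT: solve 8×8 A·h = b for H (H[2,2]=1):
  H  [+743.90906 +366.65978 +510.57856]
  H  [-283.00685 +1435.75495 +248.48997]
  H  [-0.24129 +0.61290 +1.00000]
B = K⁻¹H; ‖b₁‖=1.771652, ‖b₂‖=1.771652; λ = 2/(‖b₁‖+‖b₂‖) = 0.564445, sign → tz>0 ⇒ λ=+0.564445
r₁ = λ·B[:,0] = (+0.97767,-0.16004,-0.13619); r₂ = λ·B[:,1] = (+0.19831,+0.91705,+0.34595)
r₃ = r₁×r₂ = (+0.06953,-0.36523,+0.92832); SVD([r₁ r₂ r₃]) → R = UVᵀ:
  R  [+0.97767 +0.19831 +0.06953]
  R  [-0.16004 +0.91705 -0.36523]
  R  [-0.13619 +0.34595 +0.92832]
t = (+0.21938, +0.00498, +0.56445) m
tr R = 2.823039; θ = arccos((tr R − 1)/2) = 0.423832 rad = 24.284°
axis k = ((R−Rᵀ)₃₂, (R−Rᵀ)₁₃, (R−Rᵀ)₂₁) / (2 sinθ) = (+0.864649, +0.250117, -0.435687)
rvec = θ·k = (+0.366466, +0.106008, -0.184658)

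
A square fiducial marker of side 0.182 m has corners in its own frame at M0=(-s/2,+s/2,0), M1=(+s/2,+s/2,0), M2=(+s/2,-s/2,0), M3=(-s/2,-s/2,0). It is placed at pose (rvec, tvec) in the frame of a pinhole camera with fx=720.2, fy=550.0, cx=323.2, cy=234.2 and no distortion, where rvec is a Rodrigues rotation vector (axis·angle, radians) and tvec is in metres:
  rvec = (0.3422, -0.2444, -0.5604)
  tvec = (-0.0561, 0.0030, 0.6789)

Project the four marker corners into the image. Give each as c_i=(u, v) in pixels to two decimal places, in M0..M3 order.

Intrinsics K: fx=720.2, fy=550.0, cx=323.2, cy=234.2
Marker side s = 0.182 m; corners in marker frame (Z=0):
  M0 = (-0.0910, +0.0910, 0)
  M1 = (+0.0910, +0.0910, 0)
  M2 = (+0.0910, -0.0910, 0)
  M3 = (-0.0910, -0.0910, 0)
rvec = (0.3422, -0.2444, -0.5604), |rvec| = θ = 0.70063 rad = 40.143°
Rodrigues: sinθ=0.64470, 1−cosθ=0.23556; R = I + sinθ·[k]× + (1−cosθ)·[k]×²:
    [+0.82063 +0.47553 -0.31692]
    [-0.55580 +0.79310 -0.24916]
    [+0.13286 +0.38061 +0.91514]
t = (-0.0561, 0.0030, 0.6789) m
M0: Pc = R·M0+t = (-0.08750, +0.12575, +0.70144); u = 720.2·(-0.08750)/0.70144 + 323.2 = 233.3561, v = 550.0·(+0.12575)/0.70144 + 234.2 = 332.7999
M1: Pc = R·M1+t = (+0.06185, +0.02459, +0.72563); u = 720.2·(+0.06185)/0.72563 + 323.2 = 384.5882, v = 550.0·(+0.02459)/0.72563 + 234.2 = 252.8419
M2: Pc = R·M2+t = (-0.02470, -0.11975, +0.65636); u = 720.2·(-0.02470)/0.65636 + 323.2 = 296.1020, v = 550.0·(-0.11975)/0.65636 + 234.2 = 133.8544
M3: Pc = R·M3+t = (-0.17405, -0.01859, +0.63217); u = 720.2·(-0.17405)/0.63217 + 323.2 = 124.9140, v = 550.0·(-0.01859)/0.63217 + 234.2 = 218.0225

c0=(233.36, 332.80) c1=(384.59, 252.84) c2=(296.10, 133.85) c3=(124.91, 218.02)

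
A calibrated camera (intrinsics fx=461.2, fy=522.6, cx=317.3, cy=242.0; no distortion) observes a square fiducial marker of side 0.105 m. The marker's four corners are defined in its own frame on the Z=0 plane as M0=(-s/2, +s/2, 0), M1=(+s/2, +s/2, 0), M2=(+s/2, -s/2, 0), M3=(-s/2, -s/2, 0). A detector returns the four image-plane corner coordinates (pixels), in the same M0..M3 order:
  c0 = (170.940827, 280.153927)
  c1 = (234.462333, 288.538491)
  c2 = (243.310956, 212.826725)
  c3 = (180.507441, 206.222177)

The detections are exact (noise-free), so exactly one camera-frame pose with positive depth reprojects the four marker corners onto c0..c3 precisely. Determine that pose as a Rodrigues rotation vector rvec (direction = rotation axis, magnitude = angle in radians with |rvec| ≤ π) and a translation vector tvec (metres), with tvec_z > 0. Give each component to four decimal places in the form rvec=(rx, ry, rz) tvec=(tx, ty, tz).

rvec=(-0.1098, 0.1496, 0.1066) tvec=(-0.1736, 0.0064, 0.7256)

Intrinsics K: fx=461.2, fy=522.6, cx=317.3, cy=242.0
Marker side s = 0.105 m; corners in marker frame (Z=0):
  M0 = (-0.0525, +0.0525, 0)
  M1 = (+0.0525, +0.0525, 0)
  M2 = (+0.0525, -0.0525, 0)
  M3 = (-0.0525, -0.0525, 0)
Detected image corners:
  c0 = (170.940827, 280.153927) px
  c1 = (234.462333, 288.538491) px
  c2 = (243.310956, 212.826725) px
  c3 = (180.507441, 206.222177) px
Planar DLT: solve 8×8 A·h = b for H (H[2,2]=1):
  H  [+557.44471 -116.59832 +206.98651]
  H  [+18.81048 +678.10630 +246.61999]
  H  [-0.21262 -0.13926 +1.00000]
B = K⁻¹H; ‖b₁‖=1.378121, ‖b₂‖=1.378121; λ = 2/(‖b₁‖+‖b₂‖) = 0.725625, sign → tz>0 ⇒ λ=+0.725625
r₁ = λ·B[:,0] = (+0.98320,+0.09756,-0.15429); r₂ = λ·B[:,1] = (-0.11393,+0.98834,-0.10105)
r₃ = r₁×r₂ = (+0.14263,+0.11693,+0.98285); SVD([r₁ r₂ r₃]) → R = UVᵀ:
  R  [+0.98320 -0.11393 +0.14263]
  R  [+0.09756 +0.98834 +0.11693]
  R  [-0.15429 -0.10105 +0.98285]
t = (-0.17356, +0.00641, +0.72563) m
tr R = 2.954380; θ = arccos((tr R − 1)/2) = 0.213997 rad = 12.261°
axis k = ((R−Rᵀ)₃₂, (R−Rᵀ)₁₃, (R−Rᵀ)₂₁) / (2 sinθ) = (-0.513204, +0.699054, +0.497940)
rvec = θ·k = (-0.109824, +0.149595, +0.106558)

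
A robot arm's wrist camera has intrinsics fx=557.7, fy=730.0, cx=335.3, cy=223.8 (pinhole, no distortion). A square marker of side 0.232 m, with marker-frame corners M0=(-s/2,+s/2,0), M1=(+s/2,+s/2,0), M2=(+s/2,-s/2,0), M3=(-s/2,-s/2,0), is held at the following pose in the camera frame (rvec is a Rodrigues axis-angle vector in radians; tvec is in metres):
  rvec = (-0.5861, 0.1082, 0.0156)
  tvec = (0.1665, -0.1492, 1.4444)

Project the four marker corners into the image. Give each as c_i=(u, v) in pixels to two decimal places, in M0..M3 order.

c0=(353.68, 197.23) c1=(448.03, 194.76) c2=(442.33, 102.92) c3=(356.00, 106.68)

Intrinsics K: fx=557.7, fy=730.0, cx=335.3, cy=223.8
Marker side s = 0.232 m; corners in marker frame (Z=0):
  M0 = (-0.1160, +0.1160, 0)
  M1 = (+0.1160, +0.1160, 0)
  M2 = (+0.1160, -0.1160, 0)
  M3 = (-0.1160, -0.1160, 0)
rvec = (-0.5861, 0.1082, 0.0156), |rvec| = θ = 0.59621 rad = 34.160°
Rodrigues: sinθ=0.56151, 1−cosθ=0.17253; R = I + sinθ·[k]× + (1−cosθ)·[k]×²:
    [+0.99420 -0.04547 +0.09747]
    [-0.01609 +0.83315 +0.55281]
    [-0.10634 -0.55117 +0.82759]
t = (0.1665, -0.1492, 1.4444) m
M0: Pc = R·M0+t = (+0.04590, -0.05069, +1.39280); u = 557.7·(+0.04590)/1.39280 + 335.3 = 353.6784, v = 730.0·(-0.05069)/1.39280 + 223.8 = 197.2332
M1: Pc = R·M1+t = (+0.27655, -0.05442, +1.36813); u = 557.7·(+0.27655)/1.36813 + 335.3 = 448.0330, v = 730.0·(-0.05442)/1.36813 + 223.8 = 194.7626
M2: Pc = R·M2+t = (+0.28710, -0.24771, +1.49600); u = 557.7·(+0.28710)/1.49600 + 335.3 = 442.3299, v = 730.0·(-0.24771)/1.49600 + 223.8 = 102.9245
M3: Pc = R·M3+t = (+0.05645, -0.24398, +1.52067); u = 557.7·(+0.05645)/1.52067 + 335.3 = 356.0019, v = 730.0·(-0.24398)/1.52067 + 223.8 = 106.6773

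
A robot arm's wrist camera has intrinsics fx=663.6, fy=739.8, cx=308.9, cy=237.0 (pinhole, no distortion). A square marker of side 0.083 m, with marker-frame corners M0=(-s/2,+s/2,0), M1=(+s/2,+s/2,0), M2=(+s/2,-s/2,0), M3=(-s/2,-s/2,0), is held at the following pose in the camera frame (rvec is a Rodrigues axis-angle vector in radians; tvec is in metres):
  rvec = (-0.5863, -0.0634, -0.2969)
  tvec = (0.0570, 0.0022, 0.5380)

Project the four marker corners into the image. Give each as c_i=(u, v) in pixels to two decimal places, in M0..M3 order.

Intrinsics K: fx=663.6, fy=739.8, cx=308.9, cy=237.0
Marker side s = 0.083 m; corners in marker frame (Z=0):
  M0 = (-0.0415, +0.0415, 0)
  M1 = (+0.0415, +0.0415, 0)
  M2 = (+0.0415, -0.0415, 0)
  M3 = (-0.0415, -0.0415, 0)
rvec = (-0.5863, -0.0634, -0.2969), |rvec| = θ = 0.66024 rad = 37.829°
Rodrigues: sinθ=0.61331, 1−cosθ=0.21015; R = I + sinθ·[k]× + (1−cosθ)·[k]×²:
    [+0.95557 +0.29371 +0.02503]
    [-0.25787 +0.79178 +0.55370]
    [+0.14281 -0.53555 +0.83234]
t = (0.0570, 0.0022, 0.5380) m
M0: Pc = R·M0+t = (+0.02953, +0.04576, +0.50985); u = 663.6·(+0.02953)/0.50985 + 308.9 = 347.3394, v = 739.8·(+0.04576)/0.50985 + 237.0 = 303.3998
M1: Pc = R·M1+t = (+0.10885, +0.02436, +0.52170); u = 663.6·(+0.10885)/0.52170 + 308.9 = 447.3501, v = 739.8·(+0.02436)/0.52170 + 237.0 = 271.5398
M2: Pc = R·M2+t = (+0.08447, -0.04136, +0.56615); u = 663.6·(+0.08447)/0.56615 + 308.9 = 407.9055, v = 739.8·(-0.04136)/0.56615 + 237.0 = 182.9532
M3: Pc = R·M3+t = (+0.00515, -0.01996, +0.55430); u = 663.6·(+0.00515)/0.55430 + 308.9 = 315.0713, v = 739.8·(-0.01996)/0.55430 + 237.0 = 210.3639

c0=(347.34, 303.40) c1=(447.35, 271.54) c2=(407.91, 182.95) c3=(315.07, 210.36)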